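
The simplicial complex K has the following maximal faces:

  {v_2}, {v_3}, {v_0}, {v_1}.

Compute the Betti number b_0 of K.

b_0 = 4.

Take the total order v_0 < v_1 < v_2 < v_3 on the vertex set. Then K (dimension 0) consists of the simplices:

  0-simplices (4): [v_0], [v_1], [v_2], [v_3]

so the chain groups are C_0 ≅ Z^4.

Reading off H_k = ker ∂_k / im ∂_{k+1}:

  H_0: rank C_0 − rank ∂_1 = 4 − 0 = 4, and there is no ∂_1, so H_0 ≅ Z^4.

Hence the Betti numbers are b_0 = 4.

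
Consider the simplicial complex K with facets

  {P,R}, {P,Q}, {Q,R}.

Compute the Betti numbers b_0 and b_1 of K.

b_0 = 1, b_1 = 1.

Fix the vertex order P < Q < R and write every simplex with vertices in increasing order. Then dim K = 1 and the simplices of K are:

  0-simplices (3): P, Q, R
  1-simplices (3): PQ, PR, QR

Hence C_0 ≅ Z^3, C_1 ≅ Z^3.

The boundary map ∂_1: C_1 → C_0 maps an edge to its endpoints' difference, ∂[p,q] = q − p. For instance
  ∂PR = R − P.
This gives a 3×3 integer matrix of rank 2; reducing to Smith normal form yields diagonal entries (1,1).

Reading off H_k = ker ∂_k / im ∂_{k+1}:

  H_0: rank C_0 − rank ∂_1 = 3 − 2 = 1, and the invariant factors of ∂_1 are all 1, so H_0 = Z.
  H_1: rank ker ∂_1 − rank ∂_2 = (3 − 2) − 0 = 1, and there is no ∂_2, so H_1 = Z.

As a check, the Euler characteristic is 3 − 3 = 0, which agrees with 1 − 1 = 0.
(K is a triangulation of the circle S^1.)

Hence the Betti numbers are b_0 = 1, b_1 = 1.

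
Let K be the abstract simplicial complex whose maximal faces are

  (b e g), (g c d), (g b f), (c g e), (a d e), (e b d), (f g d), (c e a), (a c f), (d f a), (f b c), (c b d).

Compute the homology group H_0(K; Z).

K has 7 vertices, 18 edges, 12 triangles.
rank ∂_0 = 0, rank ∂_1 = 6 ⇒ b_0 = 7 − 0 − 6 = 1; all invariant factors of ∂_1 are 1 so no torsion. So H_0 ≅ Z.

H_0 = Z.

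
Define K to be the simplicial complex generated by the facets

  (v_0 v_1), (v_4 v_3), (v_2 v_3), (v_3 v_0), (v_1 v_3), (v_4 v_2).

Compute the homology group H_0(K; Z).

H_0 = Z.

Fix the vertex order v_0 < v_1 < v_2 < v_3 < v_4 and write every simplex with vertices in increasing order. Then dim K = 1 and the simplices of K are:

  0-simplices (5): [v_0], [v_1], [v_2], [v_3], [v_4]
  1-simplices (6): [v_0,v_1], [v_0,v_3], [v_1,v_3], [v_2,v_3], [v_2,v_4], [v_3,v_4]

so the chain groups are C_0 ≅ Z^5, C_1 ≅ Z^6.

The boundary map ∂_1: C_1 → C_0 maps an edge to its endpoints' difference, ∂[p,q] = q − p.
The resulting 5×6 matrix has rank 4, and its Smith normal form has invariant factors (1,1,1,1).

Now H_k = ker ∂_k / im ∂_{k+1}, so:

  H_0: rank C_0 − rank ∂_1 = 5 − 4 = 1, and the invariant factors of ∂_1 are all 1, so H_0 = Z.

(K is a triangulation of a wedge of 2 circles.)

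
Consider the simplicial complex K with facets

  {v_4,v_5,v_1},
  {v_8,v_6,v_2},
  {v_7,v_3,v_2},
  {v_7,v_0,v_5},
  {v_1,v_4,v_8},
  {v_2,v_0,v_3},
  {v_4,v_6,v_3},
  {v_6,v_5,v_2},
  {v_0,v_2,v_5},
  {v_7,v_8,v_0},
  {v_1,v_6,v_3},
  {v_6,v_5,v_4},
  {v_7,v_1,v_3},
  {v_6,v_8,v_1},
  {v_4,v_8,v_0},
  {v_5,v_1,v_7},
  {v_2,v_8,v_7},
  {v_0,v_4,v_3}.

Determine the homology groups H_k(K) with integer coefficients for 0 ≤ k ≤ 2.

H_0 = Z,  H_1 = Z × Z/2,  H_2 = 0.

Fix the vertex order v_0 < v_1 < v_2 < v_3 < v_4 < v_5 < v_6 < v_7 < v_8 and write every simplex with vertices in increasing order. Then dim K = 2 and the simplices of K are:

  0-simplices (9): [v_0], [v_1], [v_2], [v_3], [v_4], [v_5], [v_6], [v_7], [v_8]
  1-simplices (27): (27 of them)
  2-simplices (18): (18 of them)

so the chain groups are C_0 ≅ Z^9, C_1 ≅ Z^27, C_2 ≅ Z^18.

The boundary map ∂_1: C_1 → C_0 sends each edge [p,q] (with p < q) to q − p. For instance
  ∂[v_1,v_6] = [v_6] − [v_1].
The 9×27 boundary matrix has rank 8 and Smith normal form diag(1,1,1,1,1,1,1,1).

∂_2: C_2 → C_1 acts by ∂[p,q,r] = [q,r] − [p,r] + [p,q]. For instance
  ∂[v_0,v_7,v_8] = [v_7,v_8] − [v_0,v_8] + [v_0,v_7],
  ∂[v_1,v_5,v_7] = [v_5,v_7] − [v_1,v_7] + [v_1,v_5].
The 27×18 boundary matrix has rank 18 and Smith normal form diag(1,1,1,1,1,1,1,1,1,1,1,1,1,1,1,1,1,2).

From H_k ≅ ker(∂_k) / im(∂_{k+1}) we obtain:

  H_0: rank C_0 − rank ∂_1 = 9 − 8 = 1, and the invariant factors of ∂_1 are all 1, so H_0 ≅ Z.
  H_1: rank ker ∂_1 − rank ∂_2 = (27 − 8) − 18 = 1, and ∂_2 has invariant factor 2 > 1, so H_1 ≅ Z × Z/2.
  H_2: rank ker ∂_2 − rank ∂_3 = (18 − 18) − 0 = 0, and there is no ∂_3, so H_2 ≅ 0.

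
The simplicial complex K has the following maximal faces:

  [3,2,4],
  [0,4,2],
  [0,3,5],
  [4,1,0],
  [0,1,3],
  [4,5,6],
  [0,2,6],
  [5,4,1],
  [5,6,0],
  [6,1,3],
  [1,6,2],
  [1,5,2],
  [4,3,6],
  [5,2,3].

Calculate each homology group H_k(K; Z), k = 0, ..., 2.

Take the total order 0 < 1 < 2 < 3 < 4 < 5 < 6 on the vertex set. Then K (dimension 2) consists of the simplices:

  0-simplices (7): [0], [1], [2], [3], [4], [5], [6]
  1-simplices (21): [0,1], [0,2], [0,3], [0,4], [0,5], [0,6], [1,2], [1,3], [1,4], [1,5], [1,6], [2,3], [2,4], [2,5], [2,6], [3,4], [3,5], [3,6], [4,5], [4,6], [5,6]
  2-simplices (14): [0,1,3], [0,1,4], [0,2,4], [0,2,6], [0,3,5], [0,5,6], [1,2,5], [1,2,6], [1,3,6], [1,4,5], [2,3,4], [2,3,5], [3,4,6], [4,5,6]

so the chain groups are C_0 ≅ Z^7, C_1 ≅ Z^21, C_2 ≅ Z^14.

Boundary ∂_1: C_1 → C_0 is given by ∂[p,q] = [q] − [p].
The resulting 7×21 matrix has rank 6, and its Smith normal form has invariant factors (1,1,1,1,1,1).

Boundary ∂_2: C_2 → C_1 acts by ∂[p,q,r] = [q,r] − [p,r] + [p,q]. For instance
  ∂[2,3,5] = [3,5] − [2,5] + [2,3],
  ∂[0,1,3] = [1,3] − [0,3] + [0,1].
This gives a 21×14 integer matrix of rank 13; reducing to Smith normal form yields diagonal entries (1,1,1,1,1,1,1,1,1,1,1,1,1).

Reading off H_k = ker ∂_k / im ∂_{k+1}:

  H_0: rank C_0 − rank ∂_1 = 7 − 6 = 1, and the invariant factors of ∂_1 are all 1, so H_0 = Z.
  H_1: rank ker ∂_1 − rank ∂_2 = (21 − 6) − 13 = 2, and the invariant factors of ∂_2 are all 1, so H_1 = Z^2.
  H_2: rank ker ∂_2 − rank ∂_3 = (14 − 13) − 0 = 1, and there is no ∂_3, so H_2 = Z.

H_0 = Z,  H_1 = Z^2,  H_2 = Z.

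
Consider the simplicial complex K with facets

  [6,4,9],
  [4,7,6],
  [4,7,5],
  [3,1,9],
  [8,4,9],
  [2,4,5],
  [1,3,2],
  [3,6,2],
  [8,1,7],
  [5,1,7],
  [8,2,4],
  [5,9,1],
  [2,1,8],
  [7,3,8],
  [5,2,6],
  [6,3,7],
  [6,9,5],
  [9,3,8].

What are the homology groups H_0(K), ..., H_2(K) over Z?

H_0 ≅ Z,  H_1 ≅ Z ⊕ Z_2,  H_2 = 0.

Order the vertices as 1 < 2 < 3 < 4 < 5 < 6 < 7 < 8 < 9. Listing each simplex with vertices in this order, K has dimension 2 with simplices:

  0-simplices (9): [1], [2], [3], [4], [5], [6], [7], [8], [9]
  1-simplices (27): (27 of them)
  2-simplices (18): [1,2,3], [1,2,8], [1,3,9], [1,5,7], [1,5,9], [1,7,8], [2,3,6], [2,4,5], [2,4,8], [2,5,6], [3,6,7], [3,7,8], [3,8,9], [4,5,7], [4,6,7], [4,6,9], [4,8,9], [5,6,9]

Hence C_0 ≅ Z^9, C_1 ≅ Z^27, C_2 ≅ Z^18.

Boundary ∂_1: C_1 → C_0 maps an edge to its endpoints' difference, ∂[p,q] = q − p.
As a 9×27 matrix over Z this has rank 8, with invariant factors (1,1,1,1,1,1,1,1).

Boundary ∂_2: C_2 → C_1 acts by ∂[p,q,r] = [q,r] − [p,r] + [p,q]. For instance
  ∂[4,6,7] = [6,7] − [4,7] + [4,6],
  ∂[2,3,6] = [3,6] − [2,6] + [2,3].
This gives a 27×18 integer matrix of rank 18; reducing to Smith normal form yields diagonal entries (1,1,1,1,1,1,1,1,1,1,1,1,1,1,1,1,1,2).

Reading off H_k = ker ∂_k / im ∂_{k+1}:

  H_0: rank C_0 − rank ∂_1 = 9 − 8 = 1, and the invariant factors of ∂_1 are all 1, so H_0 ≅ Z.
  H_1: rank ker ∂_1 − rank ∂_2 = (27 − 8) − 18 = 1, and ∂_2 has invariant factor 2 > 1, so H_1 ≅ Z ⊕ Z_2.
  H_2: rank ker ∂_2 − rank ∂_3 = (18 − 18) − 0 = 0, and there is no ∂_3, so H_2 ≅ 0.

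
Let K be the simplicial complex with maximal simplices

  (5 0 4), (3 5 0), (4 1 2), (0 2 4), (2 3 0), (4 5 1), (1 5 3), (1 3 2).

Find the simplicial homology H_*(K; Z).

H_0 = Z,  H_1 = 0,  H_2 = Z.

K has 6 vertices, 12 edges, 8 triangles.
rank ∂_0 = 0, rank ∂_1 = 5 ⇒ b_0 = 6 − 0 − 5 = 1; all invariant factors of ∂_1 are 1 so no torsion. So H_0 ≅ Z.
rank ∂_1 = 5, rank ∂_2 = 7 ⇒ b_1 = 12 − 5 − 7 = 0; all invariant factors of ∂_2 are 1 so no torsion. So H_1 ≅ 0.
rank ∂_2 = 7, rank ∂_3 = 0 ⇒ b_2 = 8 − 7 − 0 = 1. So H_2 ≅ Z.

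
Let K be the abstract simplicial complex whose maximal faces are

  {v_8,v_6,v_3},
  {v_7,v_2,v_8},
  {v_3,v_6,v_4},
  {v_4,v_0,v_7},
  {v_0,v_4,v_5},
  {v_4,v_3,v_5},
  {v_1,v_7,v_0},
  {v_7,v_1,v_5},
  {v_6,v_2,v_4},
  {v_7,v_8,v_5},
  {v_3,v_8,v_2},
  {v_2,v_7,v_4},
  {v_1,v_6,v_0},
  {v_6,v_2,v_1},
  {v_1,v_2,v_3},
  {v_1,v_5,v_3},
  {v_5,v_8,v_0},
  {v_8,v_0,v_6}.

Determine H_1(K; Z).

Take the total order v_0 < v_1 < v_2 < v_3 < v_4 < v_5 < v_6 < v_7 < v_8 on the vertex set. Then K (dimension 2) consists of the simplices:

  0-simplices (9): [v_0], [v_1], [v_2], [v_3], [v_4], [v_5], [v_6], [v_7], [v_8]
  1-simplices (27): (27 of them)
  2-simplices (18): (18 of them)

so the chain groups are C_0 ≅ Z^9, C_1 ≅ Z^27, C_2 ≅ Z^18.

Boundary ∂_1: C_1 → C_0 maps an edge to its endpoints' difference, ∂[p,q] = q − p.
The resulting 9×27 matrix has rank 8, and its Smith normal form has invariant factors (1,1,1,1,1,1,1,1).

The boundary map ∂_2: C_2 → C_1 maps a triangle to the signed sum of its edges. For instance
  ∂[v_3,v_4,v_5] = [v_4,v_5] − [v_3,v_5] + [v_3,v_4],
  ∂[v_1,v_2,v_6] = [v_2,v_6] − [v_1,v_6] + [v_1,v_2].
This gives a 27×18 integer matrix of rank 18; reducing to Smith normal form yields diagonal entries (1,1,1,1,1,1,1,1,1,1,1,1,1,1,1,1,1,2).

Now H_k = ker ∂_k / im ∂_{k+1}, so:

  H_1: rank ker ∂_1 − rank ∂_2 = (27 − 8) − 18 = 1, and ∂_2 has invariant factor 2 > 1, so H_1 = Z ⊕ Z_2.

(K is a triangulation of the Klein bottle.)

H_1 = Z ⊕ Z_2.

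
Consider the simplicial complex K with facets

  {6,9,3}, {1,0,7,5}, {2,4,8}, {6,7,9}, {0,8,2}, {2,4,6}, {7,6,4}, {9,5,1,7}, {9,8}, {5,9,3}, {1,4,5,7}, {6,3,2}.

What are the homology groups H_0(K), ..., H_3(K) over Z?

Take the total order 0 < 1 < 2 < 3 < 4 < 5 < 6 < 7 < 8 < 9 on the vertex set. Then K (dimension 3) consists of the simplices:

  0-simplices (10): [0], [1], [2], [3], [4], [5], [6], [7], [8], [9]
  1-simplices (26): (26 of them)
  2-simplices (18): [0,1,5], [0,1,7], [0,2,8], [0,5,7], [1,4,5], [1,4,7], [1,5,7], [1,5,9], [1,7,9], [2,3,6], [2,4,6], [2,4,8], [3,5,9], [3,6,9], [4,5,7], [4,6,7], [5,7,9], [6,7,9]
  3-simplices (3): [0,1,5,7], [1,4,5,7], [1,5,7,9]

Hence C_0 ≅ Z^10, C_1 ≅ Z^26, C_2 ≅ Z^18, C_3 ≅ Z^3.

The boundary map ∂_1: C_1 → C_0 sends each edge [p,q] (with p < q) to q − p. For instance
  ∂[1,9] = [9] − [1].
The 10×26 boundary matrix has rank 9 and Smith normal form diag(1,1,1,1,1,1,1,1,1).

∂_2: C_2 → C_1 acts by ∂[p,q,r] = [q,r] − [p,r] + [p,q]. For instance
  ∂[2,4,8] = [4,8] − [2,8] + [2,4],
  ∂[3,6,9] = [6,9] − [3,9] + [3,6].
The resulting 26×18 matrix has rank 15, and its Smith normal form has invariant factors (1,1,1,1,1,1,1,1,1,1,1,1,1,1,1).

∂_3: C_3 → C_2 sends each 3-simplex σ to the alternating sum Σ_i (−1)^i (σ with its i-th vertex removed). For instance
  ∂[1,5,7,9] = [5,7,9] − [1,7,9] + [1,5,9] − [1,5,7],
  ∂[1,4,5,7] = [4,5,7] − [1,5,7] + [1,4,7] − [1,4,5].
The resulting 18×3 matrix has rank 3, and its Smith normal form has invariant factors (1,1,1).

From H_k ≅ ker(∂_k) / im(∂_{k+1}) we obtain:

  H_0: rank C_0 − rank ∂_1 = 10 − 9 = 1, and the invariant factors of ∂_1 are all 1, so H_0 = Z.
  H_1: rank ker ∂_1 − rank ∂_2 = (26 − 9) − 15 = 2, and the invariant factors of ∂_2 are all 1, so H_1 = Z^2.
  H_2: rank ker ∂_2 − rank ∂_3 = (18 − 15) − 3 = 0, and the invariant factors of ∂_3 are all 1, so H_2 = 0.
  H_3: rank ker ∂_3 − rank ∂_4 = (3 − 3) − 0 = 0, and there is no ∂_4, so H_3 = 0.

As a check, the Euler characteristic is 10 − 26 + 18 − 3 = -1, which agrees with 1 − 2 + 0 − 0 = -1.

H_0 ≅ Z,  H_1 ≅ Z^2,  H_2 = 0,  H_3 = 0.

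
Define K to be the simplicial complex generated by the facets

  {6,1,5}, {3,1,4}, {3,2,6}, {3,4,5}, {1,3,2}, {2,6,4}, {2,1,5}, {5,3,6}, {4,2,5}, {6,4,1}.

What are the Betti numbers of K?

b_0 = 1, b_1 = 0, b_2 = 0.

We work with the vertex ordering 1 < 2 < 3 < 4 < 5 < 6. The simplices of K, each written with vertices in increasing order, are:

  0-simplices (6): [1], [2], [3], [4], [5], [6]
  1-simplices (15): [1,2], [1,3], [1,4], [1,5], [1,6], [2,3], [2,4], [2,5], [2,6], [3,4], [3,5], [3,6], [4,5], [4,6], [5,6]
  2-simplices (10): [1,2,3], [1,2,5], [1,3,4], [1,4,6], [1,5,6], [2,3,6], [2,4,5], [2,4,6], [3,4,5], [3,5,6]

giving chain groups C_0 ≅ Z^6, C_1 ≅ Z^15, C_2 ≅ Z^10.

Boundary ∂_1: C_1 → C_0 is given by ∂[p,q] = [q] − [p].
As a 6×15 matrix over Z this has rank 5, with invariant factors (1,1,1,1,1).

∂_2: C_2 → C_1 sends each 2-simplex [p,q,r] to [q,r] − [p,r] + [p,q]. For instance
  ∂[1,4,6] = [4,6] − [1,6] + [1,4],
  ∂[3,5,6] = [5,6] − [3,6] + [3,5].
As a 15×10 matrix over Z this has rank 10, with invariant factors (1,1,1,1,1,1,1,1,1,2).

From H_k ≅ ker(∂_k) / im(∂_{k+1}) we obtain:

  H_0: rank C_0 − rank ∂_1 = 6 − 5 = 1, and the invariant factors of ∂_1 are all 1, so H_0 ≅ Z.
  H_1: rank ker ∂_1 − rank ∂_2 = (15 − 5) − 10 = 0, and ∂_2 has invariant factor 2 > 1, so H_1 ≅ Z/2Z.
  H_2: rank ker ∂_2 − rank ∂_3 = (10 − 10) − 0 = 0, and there is no ∂_3, so H_2 ≅ 0.

(K is a triangulation of the real projective plane RP^2.)

Hence the Betti numbers are b_0 = 1, b_1 = 0, b_2 = 0.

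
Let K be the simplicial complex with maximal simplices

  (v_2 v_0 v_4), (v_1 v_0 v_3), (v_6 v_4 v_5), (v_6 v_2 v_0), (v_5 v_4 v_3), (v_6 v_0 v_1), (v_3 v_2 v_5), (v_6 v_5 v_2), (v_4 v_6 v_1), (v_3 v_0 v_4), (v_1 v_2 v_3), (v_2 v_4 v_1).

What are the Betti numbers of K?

b_0 = 1, b_1 = 0, b_2 = 0.

Fix the vertex order v_0 < v_1 < v_2 < v_3 < v_4 < v_5 < v_6 and write every simplex with vertices in increasing order. Then dim K = 2 and the simplices of K are:

  0-simplices (7): [v_0], [v_1], [v_2], [v_3], [v_4], [v_5], [v_6]
  1-simplices (18): (18 of them)
  2-simplices (12): (12 of them)

so the chain groups are C_0 ≅ Z^7, C_1 ≅ Z^18, C_2 ≅ Z^12.

Boundary ∂_1: C_1 → C_0 sends each edge [p,q] (with p < q) to q − p.
The 7×18 boundary matrix has rank 6 and Smith normal form diag(1,1,1,1,1,1).

∂_2: C_2 → C_1 acts by ∂[p,q,r] = [q,r] − [p,r] + [p,q]. For instance
  ∂[v_4,v_5,v_6] = [v_5,v_6] − [v_4,v_6] + [v_4,v_5],
  ∂[v_1,v_2,v_3] = [v_2,v_3] − [v_1,v_3] + [v_1,v_2].
This gives a 18×12 integer matrix of rank 12; reducing to Smith normal form yields diagonal entries (1,1,1,1,1,1,1,1,1,1,1,2).

Computing H_k = (kernel of ∂_k) / (image of ∂_{k+1}):

  H_0: rank C_0 − rank ∂_1 = 7 − 6 = 1, and the invariant factors of ∂_1 are all 1, so H_0 ≅ Z.
  H_1: rank ker ∂_1 − rank ∂_2 = (18 − 6) − 12 = 0, and ∂_2 has invariant factor 2 > 1, so H_1 ≅ Z/2.
  H_2: rank ker ∂_2 − rank ∂_3 = (12 − 12) − 0 = 0, and there is no ∂_3, so H_2 ≅ 0.

Hence the Betti numbers are b_0 = 1, b_1 = 0, b_2 = 0.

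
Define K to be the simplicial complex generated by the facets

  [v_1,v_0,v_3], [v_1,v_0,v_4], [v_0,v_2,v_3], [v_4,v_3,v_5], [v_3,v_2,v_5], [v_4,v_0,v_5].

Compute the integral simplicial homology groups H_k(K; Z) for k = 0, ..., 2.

H_0 ≅ Z,  H_1 ≅ Z,  H_2 = 0.

We work with the vertex ordering v_0 < v_1 < v_2 < v_3 < v_4 < v_5. The simplices of K, each written with vertices in increasing order, are:

  0-simplices (6): [v_0], [v_1], [v_2], [v_3], [v_4], [v_5]
  1-simplices (12): [v_0,v_1], [v_0,v_2], [v_0,v_3], [v_0,v_4], [v_0,v_5], [v_1,v_3], [v_1,v_4], [v_2,v_3], [v_2,v_5], [v_3,v_4], [v_3,v_5], [v_4,v_5]
  2-simplices (6): [v_0,v_1,v_3], [v_0,v_1,v_4], [v_0,v_2,v_3], [v_0,v_4,v_5], [v_2,v_3,v_5], [v_3,v_4,v_5]

giving chain groups C_0 ≅ Z^6, C_1 ≅ Z^12, C_2 ≅ Z^6.

∂_1: C_1 → C_0 maps an edge to its endpoints' difference, ∂[p,q] = q − p. For instance
  ∂[v_3,v_4] = [v_4] − [v_3].
The resulting 6×12 matrix has rank 5, and its Smith normal form has invariant factors (1,1,1,1,1).

∂_2: C_2 → C_1 sends each 2-simplex [p,q,r] to [q,r] − [p,r] + [p,q]. For instance
  ∂[v_3,v_4,v_5] = [v_4,v_5] − [v_3,v_5] + [v_3,v_4],
  ∂[v_0,v_1,v_3] = [v_1,v_3] − [v_0,v_3] + [v_0,v_1].
The 12×6 boundary matrix has rank 6 and Smith normal form diag(1,1,1,1,1,1).

Now H_k = ker ∂_k / im ∂_{k+1}, so:

  H_0: rank C_0 − rank ∂_1 = 6 − 5 = 1, and the invariant factors of ∂_1 are all 1, so H_0 ≅ Z.
  H_1: rank ker ∂_1 − rank ∂_2 = (12 − 5) − 6 = 1, and the invariant factors of ∂_2 are all 1, so H_1 ≅ Z.
  H_2: rank ker ∂_2 − rank ∂_3 = (6 − 6) − 0 = 0, and there is no ∂_3, so H_2 ≅ 0.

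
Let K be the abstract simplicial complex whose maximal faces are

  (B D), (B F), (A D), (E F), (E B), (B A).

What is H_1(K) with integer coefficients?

Fix the vertex order A < B < D < E < F and write every simplex with vertices in increasing order. Then dim K = 1 and the simplices of K are:

  0-simplices (5): A, B, D, E, F
  1-simplices (6): AB, AD, BD, BE, BF, EF

giving chain groups C_0 ≅ Z^5, C_1 ≅ Z^6.

Boundary ∂_1: C_1 → C_0 is given by ∂[p,q] = [q] − [p]. For instance
  ∂AD = D − A.
This gives a 5×6 integer matrix of rank 4; reducing to Smith normal form yields diagonal entries (1,1,1,1).

Reading off H_k = ker ∂_k / im ∂_{k+1}:

  H_1: rank ker ∂_1 − rank ∂_2 = (6 − 4) − 0 = 2, and there is no ∂_2, so H_1 = Z^2.

H_1 ≅ Z^2.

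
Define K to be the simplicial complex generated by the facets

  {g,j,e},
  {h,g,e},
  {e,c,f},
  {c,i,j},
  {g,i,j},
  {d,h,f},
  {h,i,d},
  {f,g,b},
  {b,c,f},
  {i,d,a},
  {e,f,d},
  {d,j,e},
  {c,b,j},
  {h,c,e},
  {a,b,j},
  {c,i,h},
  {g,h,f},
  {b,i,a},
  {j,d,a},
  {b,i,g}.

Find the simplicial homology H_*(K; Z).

H_0 = Z,  H_1 = Z ⊕ Z/2,  H_2 = 0.

Take the total order a < b < c < d < e < f < g < h < i < j on the vertex set. Then K (dimension 2) consists of the simplices:

  0-simplices (10): a, b, c, d, e, f, g, h, i, j
  1-simplices (30): ab, ad, ai, aj, bc, bf, bg, bi, bj, ce, cf, ch, ci, cj, de, df, dh, di, dj, ef, eg, eh, ej, fg, fh, gh, gi, gj, hi, ij
  2-simplices (20): abi, abj, adi, adj, bcf, bcj, bfg, bgi, cef, ceh, chi, cij, def, dej, dfh, dhi, egh, egj, fgh, gij

Hence C_0 ≅ Z^10, C_1 ≅ Z^30, C_2 ≅ Z^20.

The boundary map ∂_1: C_1 → C_0 is given by ∂[p,q] = [q] − [p]. For instance
  ∂fh = h − f.
The resulting 10×30 matrix has rank 9, and its Smith normal form has invariant factors (1,1,1,1,1,1,1,1,1).

∂_2: C_2 → C_1 sends each 2-simplex [p,q,r] to [q,r] − [p,r] + [p,q]. For instance
  ∂cij = ij − cj + ci,
  ∂egj = gj − ej + eg.
As a 30×20 matrix over Z this has rank 20, with invariant factors (1,1,1,1,1,1,1,1,1,1,1,1,1,1,1,1,1,1,1,2).

From H_k ≅ ker(∂_k) / im(∂_{k+1}) we obtain:

  H_0: rank C_0 − rank ∂_1 = 10 − 9 = 1, and the invariant factors of ∂_1 are all 1, so H_0 = Z.
  H_1: rank ker ∂_1 − rank ∂_2 = (30 − 9) − 20 = 1, and ∂_2 has invariant factor 2 > 1, so H_1 = Z ⊕ Z/2.
  H_2: rank ker ∂_2 − rank ∂_3 = (20 − 20) − 0 = 0, and there is no ∂_3, so H_2 = 0.

As a check, the Euler characteristic is 10 − 30 + 20 = 0, which agrees with 1 − 1 + 0 = 0.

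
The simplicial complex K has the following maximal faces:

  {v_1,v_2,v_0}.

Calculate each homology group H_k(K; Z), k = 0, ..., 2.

Fix the vertex order v_0 < v_1 < v_2 and write every simplex with vertices in increasing order. Then dim K = 2 and the simplices of K are:

  0-simplices (3): [v_0], [v_1], [v_2]
  1-simplices (3): [v_0,v_1], [v_0,v_2], [v_1,v_2]
  2-simplices (1): [v_0,v_1,v_2]

giving chain groups C_0 ≅ Z^3, C_1 ≅ Z^3, C_2 ≅ Z^1.

Boundary ∂_1: C_1 → C_0 sends each edge [p,q] (with p < q) to q − p.
The 3×3 boundary matrix has rank 2 and Smith normal form diag(1,1).

Boundary ∂_2: C_2 → C_1 maps a triangle to the signed sum of its edges. For instance
  ∂[v_0,v_1,v_2] = [v_1,v_2] − [v_0,v_2] + [v_0,v_1].
The 3×1 boundary matrix has rank 1 and Smith normal form diag(1).

Computing H_k = (kernel of ∂_k) / (image of ∂_{k+1}):

  H_0: rank C_0 − rank ∂_1 = 3 − 2 = 1, and the invariant factors of ∂_1 are all 1, so H_0 = Z.
  H_1: rank ker ∂_1 − rank ∂_2 = (3 − 2) − 1 = 0, and the invariant factors of ∂_2 are all 1, so H_1 = 0.
  H_2: rank ker ∂_2 − rank ∂_3 = (1 − 1) − 0 = 0, and there is no ∂_3, so H_2 = 0.

H_0 = Z,  H_1 = 0,  H_2 = 0.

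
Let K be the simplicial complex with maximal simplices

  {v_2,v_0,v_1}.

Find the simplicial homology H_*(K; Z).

H_0 ≅ Z,  H_1 = 0,  H_2 = 0.

Fix the vertex order v_0 < v_1 < v_2 and write every simplex with vertices in increasing order. Then dim K = 2 and the simplices of K are:

  0-simplices (3): [v_0], [v_1], [v_2]
  1-simplices (3): [v_0,v_1], [v_0,v_2], [v_1,v_2]
  2-simplices (1): [v_0,v_1,v_2]

giving chain groups C_0 ≅ Z^3, C_1 ≅ Z^3, C_2 ≅ Z^1.

Boundary ∂_1: C_1 → C_0 maps an edge to its endpoints' difference, ∂[p,q] = q − p.
As a 3×3 matrix over Z this has rank 2, with invariant factors (1,1).

The boundary map ∂_2: C_2 → C_1 acts by ∂[p,q,r] = [q,r] − [p,r] + [p,q]. For instance
  ∂[v_0,v_1,v_2] = [v_1,v_2] − [v_0,v_2] + [v_0,v_1].
The 3×1 boundary matrix has rank 1 and Smith normal form diag(1).

Now H_k = ker ∂_k / im ∂_{k+1}, so:

  H_0: rank C_0 − rank ∂_1 = 3 − 2 = 1, and the invariant factors of ∂_1 are all 1, so H_0 ≅ Z.
  H_1: rank ker ∂_1 − rank ∂_2 = (3 − 2) − 1 = 0, and the invariant factors of ∂_2 are all 1, so H_1 ≅ 0.
  H_2: rank ker ∂_2 − rank ∂_3 = (1 − 1) − 0 = 0, and there is no ∂_3, so H_2 ≅ 0.

As a check, the Euler characteristic is 3 − 3 + 1 = 1, which agrees with 1 − 0 + 0 = 1.
(K is a triangulation of the 2-simplex.)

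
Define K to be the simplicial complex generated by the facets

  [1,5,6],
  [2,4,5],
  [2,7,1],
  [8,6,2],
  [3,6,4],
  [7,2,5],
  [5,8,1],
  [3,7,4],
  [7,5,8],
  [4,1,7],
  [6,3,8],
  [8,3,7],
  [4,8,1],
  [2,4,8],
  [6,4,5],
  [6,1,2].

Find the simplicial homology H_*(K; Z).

K has 8 vertices, 24 edges, 16 triangles.
rank ∂_0 = 0, rank ∂_1 = 7 ⇒ b_0 = 8 − 0 − 7 = 1; all invariant factors of ∂_1 are 1 so no torsion. So H_0 = Z.
rank ∂_1 = 7, rank ∂_2 = 15 ⇒ b_1 = 24 − 7 − 15 = 2; all invariant factors of ∂_2 are 1 so no torsion. So H_1 = Z^2.
rank ∂_2 = 15, rank ∂_3 = 0 ⇒ b_2 = 16 − 15 − 0 = 1. So H_2 = Z.

H_0 ≅ Z,  H_1 ≅ Z^2,  H_2 ≅ Z.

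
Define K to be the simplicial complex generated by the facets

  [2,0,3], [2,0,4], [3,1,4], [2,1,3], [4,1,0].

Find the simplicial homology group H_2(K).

Fix the vertex order 0 < 1 < 2 < 3 < 4 and write every simplex with vertices in increasing order. Then dim K = 2 and the simplices of K are:

  0-simplices (5): [0], [1], [2], [3], [4]
  1-simplices (10): [0,1], [0,2], [0,3], [0,4], [1,2], [1,3], [1,4], [2,3], [2,4], [3,4]
  2-simplices (5): [0,1,4], [0,2,3], [0,2,4], [1,2,3], [1,3,4]

Hence C_0 ≅ Z^5, C_1 ≅ Z^10, C_2 ≅ Z^5.

The boundary map ∂_1: C_1 → C_0 sends each edge [p,q] (with p < q) to q − p. For instance
  ∂[2,3] = [3] − [2].
This gives a 5×10 integer matrix of rank 4; reducing to Smith normal form yields diagonal entries (1,1,1,1).

The boundary map ∂_2: C_2 → C_1 acts by ∂[p,q,r] = [q,r] − [p,r] + [p,q]. For instance
  ∂[0,2,4] = [2,4] − [0,4] + [0,2],
  ∂[0,1,4] = [1,4] − [0,4] + [0,1].
As a 10×5 matrix over Z this has rank 5, with invariant factors (1,1,1,1,1).

Now H_k = ker ∂_k / im ∂_{k+1}, so:

  H_2: rank ker ∂_2 − rank ∂_3 = (5 − 5) − 0 = 0, and there is no ∂_3, so H_2 = 0.

(K is a triangulation of the Möbius band.)

H_2 = 0.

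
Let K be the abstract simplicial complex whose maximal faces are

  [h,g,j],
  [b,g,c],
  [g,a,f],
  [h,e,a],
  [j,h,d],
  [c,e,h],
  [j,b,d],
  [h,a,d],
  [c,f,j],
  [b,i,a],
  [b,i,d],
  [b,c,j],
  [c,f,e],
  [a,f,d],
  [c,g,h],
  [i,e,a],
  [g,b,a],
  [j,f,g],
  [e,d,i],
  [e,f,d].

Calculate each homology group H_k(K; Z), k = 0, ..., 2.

Order the vertices as a < b < c < d < e < f < g < h < i < j. Listing each simplex with vertices in this order, K has dimension 2 with simplices:

  0-simplices (10): a, b, c, d, e, f, g, h, i, j
  1-simplices (30): ab, ad, ae, af, ag, ah, ai, bc, bd, bg, bi, bj, ce, cf, cg, ch, cj, de, df, dh, di, dj, ef, eh, ei, fg, fj, gh, gj, hj
  2-simplices (20): abg, abi, adf, adh, aeh, aei, afg, bcg, bcj, bdi, bdj, cef, ceh, cfj, cgh, def, dei, dhj, fgj, ghj

giving chain groups C_0 ≅ Z^10, C_1 ≅ Z^30, C_2 ≅ Z^20.

The boundary map ∂_1: C_1 → C_0 sends each edge [p,q] (with p < q) to q − p. For instance
  ∂ag = g − a.
The resulting 10×30 matrix has rank 9, and its Smith normal form has invariant factors (1,1,1,1,1,1,1,1,1).

∂_2: C_2 → C_1 sends each 2-simplex [p,q,r] to [q,r] − [p,r] + [p,q]. For instance
  ∂cfj = fj − cj + cf,
  ∂abi = bi − ai + ab.
The 30×20 boundary matrix has rank 20 and Smith normal form diag(1,1,1,1,1,1,1,1,1,1,1,1,1,1,1,1,1,1,1,2).

From H_k ≅ ker(∂_k) / im(∂_{k+1}) we obtain:

  H_0: rank C_0 − rank ∂_1 = 10 − 9 = 1, and the invariant factors of ∂_1 are all 1, so H_0 ≅ Z.
  H_1: rank ker ∂_1 − rank ∂_2 = (30 − 9) − 20 = 1, and ∂_2 has invariant factor 2 > 1, so H_1 ≅ Z ⊕ Z/2.
  H_2: rank ker ∂_2 − rank ∂_3 = (20 − 20) − 0 = 0, and there is no ∂_3, so H_2 ≅ 0.

(K is a triangulation of the Klein bottle.)

H_0 ≅ Z,  H_1 ≅ Z ⊕ Z/2,  H_2 = 0.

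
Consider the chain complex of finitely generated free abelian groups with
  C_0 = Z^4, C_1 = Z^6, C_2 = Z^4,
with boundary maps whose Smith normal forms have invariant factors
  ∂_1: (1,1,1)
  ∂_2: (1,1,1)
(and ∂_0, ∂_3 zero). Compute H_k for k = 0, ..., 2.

H_0: b_0 = 4 − 0 − 3 = 1; torsion from ∂_1 factors > 1: none. So H_0 ≅ Z.
H_1: b_1 = 6 − 3 − 3 = 0; torsion from ∂_2 factors > 1: none. So H_1 ≅ 0.
H_2: b_2 = 4 − 3 − 0 = 1; torsion from ∂_3 factors > 1: none. So H_2 ≅ Z.

H_0 ≅ Z,  H_1 = 0,  H_2 ≅ Z.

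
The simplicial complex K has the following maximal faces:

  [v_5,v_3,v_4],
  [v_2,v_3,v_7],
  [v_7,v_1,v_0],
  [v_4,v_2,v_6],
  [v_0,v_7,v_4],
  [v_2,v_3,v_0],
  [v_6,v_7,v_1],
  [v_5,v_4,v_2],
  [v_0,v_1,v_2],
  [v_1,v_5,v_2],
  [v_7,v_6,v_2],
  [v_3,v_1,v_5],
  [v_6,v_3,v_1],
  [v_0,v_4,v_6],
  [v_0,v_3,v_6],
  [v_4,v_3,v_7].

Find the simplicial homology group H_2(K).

Order the vertices as v_0 < v_1 < v_2 < v_3 < v_4 < v_5 < v_6 < v_7. Listing each simplex with vertices in this order, K has dimension 2 with simplices:

  0-simplices (8): [v_0], [v_1], [v_2], [v_3], [v_4], [v_5], [v_6], [v_7]
  1-simplices (24): (24 of them)
  2-simplices (16): (16 of them)

giving chain groups C_0 ≅ Z^8, C_1 ≅ Z^24, C_2 ≅ Z^16.

Boundary ∂_1: C_1 → C_0 is given by ∂[p,q] = [q] − [p].
As a 8×24 matrix over Z this has rank 7, with invariant factors (1,1,1,1,1,1,1).

The boundary map ∂_2: C_2 → C_1 acts by ∂[p,q,r] = [q,r] − [p,r] + [p,q]. For instance
  ∂[v_0,v_2,v_3] = [v_2,v_3] − [v_0,v_3] + [v_0,v_2],
  ∂[v_1,v_6,v_7] = [v_6,v_7] − [v_1,v_7] + [v_1,v_6].
The 24×16 boundary matrix has rank 15 and Smith normal form diag(1,1,1,1,1,1,1,1,1,1,1,1,1,1,1).

Computing H_k = (kernel of ∂_k) / (image of ∂_{k+1}):

  H_2: rank ker ∂_2 − rank ∂_3 = (16 − 15) − 0 = 1, and there is no ∂_3, so H_2 ≅ Z.

(K is a triangulation of the torus T^2.)

H_2 ≅ Z.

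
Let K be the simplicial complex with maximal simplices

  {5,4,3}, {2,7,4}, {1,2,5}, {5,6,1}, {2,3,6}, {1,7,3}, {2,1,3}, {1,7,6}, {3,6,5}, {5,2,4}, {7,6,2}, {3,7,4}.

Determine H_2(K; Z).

H_2 ≅ 0.

K has 7 vertices, 18 edges, 12 triangles.
rank ∂_2 = 12, rank ∂_3 = 0 ⇒ b_2 = 12 − 12 − 0 = 0. So H_2 = 0.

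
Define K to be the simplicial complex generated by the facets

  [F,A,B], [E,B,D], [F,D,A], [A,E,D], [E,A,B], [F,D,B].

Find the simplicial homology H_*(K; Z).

Fix the vertex order A < B < D < E < F and write every simplex with vertices in increasing order. Then dim K = 2 and the simplices of K are:

  0-simplices (5): A, B, D, E, F
  1-simplices (9): AB, AD, AE, AF, BD, BE, BF, DE, DF
  2-simplices (6): ABE, ABF, ADE, ADF, BDE, BDF

Hence C_0 ≅ Z^5, C_1 ≅ Z^9, C_2 ≅ Z^6.

Boundary ∂_1: C_1 → C_0 is given by ∂[p,q] = [q] − [p]. For instance
  ∂BE = E − B.
The resulting 5×9 matrix has rank 4, and its Smith normal form has invariant factors (1,1,1,1).

Boundary ∂_2: C_2 → C_1 sends each 2-simplex [p,q,r] to [q,r] − [p,r] + [p,q]. For instance
  ∂BDF = DF − BF + BD,
  ∂ADE = DE − AE + AD.
The resulting 9×6 matrix has rank 5, and its Smith normal form has invariant factors (1,1,1,1,1).

Computing H_k = (kernel of ∂_k) / (image of ∂_{k+1}):

  H_0: rank C_0 − rank ∂_1 = 5 − 4 = 1, and the invariant factors of ∂_1 are all 1, so H_0 ≅ Z.
  H_1: rank ker ∂_1 − rank ∂_2 = (9 − 4) − 5 = 0, and the invariant factors of ∂_2 are all 1, so H_1 ≅ 0.
  H_2: rank ker ∂_2 − rank ∂_3 = (6 − 5) − 0 = 1, and there is no ∂_3, so H_2 ≅ Z.

As a check, the Euler characteristic is 5 − 9 + 6 = 2, which agrees with 1 − 0 + 1 = 2.

H_0 ≅ Z,  H_1 = 0,  H_2 ≅ Z.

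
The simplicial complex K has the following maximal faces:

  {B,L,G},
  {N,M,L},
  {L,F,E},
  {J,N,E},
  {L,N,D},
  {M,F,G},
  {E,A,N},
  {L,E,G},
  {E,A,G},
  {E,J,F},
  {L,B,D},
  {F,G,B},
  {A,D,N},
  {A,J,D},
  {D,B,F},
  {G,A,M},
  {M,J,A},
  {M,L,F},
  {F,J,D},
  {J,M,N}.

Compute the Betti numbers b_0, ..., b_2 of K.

Fix the vertex order A < B < D < E < F < G < J < L < M < N and write every simplex with vertices in increasing order. Then dim K = 2 and the simplices of K are:

  0-simplices (10): A, B, D, E, F, G, J, L, M, N
  1-simplices (30): AD, AE, AG, AJ, AM, AN, BD, BF, BG, BL, DF, DJ, DL, DN, EF, EG, EJ, EL, EN, FG, FJ, FL, FM, GL, GM, JM, JN, LM, LN, MN
  2-simplices (20): ADJ, ADN, AEG, AEN, AGM, AJM, BDF, BDL, BFG, BGL, DFJ, DLN, EFJ, EFL, EGL, EJN, FGM, FLM, JMN, LMN

giving chain groups C_0 ≅ Z^10, C_1 ≅ Z^30, C_2 ≅ Z^20.

The boundary map ∂_1: C_1 → C_0 sends each edge [p,q] (with p < q) to q − p.
The 10×30 boundary matrix has rank 9 and Smith normal form diag(1,1,1,1,1,1,1,1,1).

Boundary ∂_2: C_2 → C_1 maps a triangle to the signed sum of its edges. For instance
  ∂ADJ = DJ − AJ + AD,
  ∂AJM = JM − AM + AJ.
This gives a 30×20 integer matrix of rank 20; reducing to Smith normal form yields diagonal entries (1,1,1,1,1,1,1,1,1,1,1,1,1,1,1,1,1,1,1,2).

Reading off H_k = ker ∂_k / im ∂_{k+1}:

  H_0: rank C_0 − rank ∂_1 = 10 − 9 = 1, and the invariant factors of ∂_1 are all 1, so H_0 ≅ Z.
  H_1: rank ker ∂_1 − rank ∂_2 = (30 − 9) − 20 = 1, and ∂_2 has invariant factor 2 > 1, so H_1 ≅ Z × Z/2.
  H_2: rank ker ∂_2 − rank ∂_3 = (20 − 20) − 0 = 0, and there is no ∂_3, so H_2 ≅ 0.

Hence the Betti numbers are b_0 = 1, b_1 = 1, b_2 = 0.

b_0 = 1, b_1 = 1, b_2 = 0.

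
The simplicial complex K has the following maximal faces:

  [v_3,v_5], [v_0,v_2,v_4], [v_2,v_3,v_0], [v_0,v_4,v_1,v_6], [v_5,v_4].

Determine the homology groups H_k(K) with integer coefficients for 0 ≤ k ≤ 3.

H_0 = Z,  H_1 = Z,  H_2 = 0,  H_3 = 0.

We work with the vertex ordering v_0 < v_1 < v_2 < v_3 < v_4 < v_5 < v_6. The simplices of K, each written with vertices in increasing order, are:

  0-simplices (7): [v_0], [v_1], [v_2], [v_3], [v_4], [v_5], [v_6]
  1-simplices (12): [v_0,v_1], [v_0,v_2], [v_0,v_3], [v_0,v_4], [v_0,v_6], [v_1,v_4], [v_1,v_6], [v_2,v_3], [v_2,v_4], [v_3,v_5], [v_4,v_5], [v_4,v_6]
  2-simplices (6): [v_0,v_1,v_4], [v_0,v_1,v_6], [v_0,v_2,v_3], [v_0,v_2,v_4], [v_0,v_4,v_6], [v_1,v_4,v_6]
  3-simplices (1): [v_0,v_1,v_4,v_6]

Hence C_0 ≅ Z^7, C_1 ≅ Z^12, C_2 ≅ Z^6, C_3 ≅ Z^1.

Boundary ∂_1: C_1 → C_0 maps an edge to its endpoints' difference, ∂[p,q] = q − p. For instance
  ∂[v_4,v_5] = [v_5] − [v_4].
This gives a 7×12 integer matrix of rank 6; reducing to Smith normal form yields diagonal entries (1,1,1,1,1,1).

Boundary ∂_2: C_2 → C_1 sends each 2-simplex [p,q,r] to [q,r] − [p,r] + [p,q]. For instance
  ∂[v_0,v_2,v_4] = [v_2,v_4] − [v_0,v_4] + [v_0,v_2],
  ∂[v_0,v_4,v_6] = [v_4,v_6] − [v_0,v_6] + [v_0,v_4].
The 12×6 boundary matrix has rank 5 and Smith normal form diag(1,1,1,1,1).

∂_3: C_3 → C_2 sends each 3-simplex σ to the alternating sum Σ_i (−1)^i (σ with its i-th vertex removed). For instance
  ∂[v_0,v_1,v_4,v_6] = [v_1,v_4,v_6] − [v_0,v_4,v_6] + [v_0,v_1,v_6] − [v_0,v_1,v_4].
The resulting 6×1 matrix has rank 1, and its Smith normal form has invariant factors (1).

From H_k ≅ ker(∂_k) / im(∂_{k+1}) we obtain:

  H_0: rank C_0 − rank ∂_1 = 7 − 6 = 1, and the invariant factors of ∂_1 are all 1, so H_0 = Z.
  H_1: rank ker ∂_1 − rank ∂_2 = (12 − 6) − 5 = 1, and the invariant factors of ∂_2 are all 1, so H_1 = Z.
  H_2: rank ker ∂_2 − rank ∂_3 = (6 − 5) − 1 = 0, and the invariant factors of ∂_3 are all 1, so H_2 = 0.
  H_3: rank ker ∂_3 − rank ∂_4 = (1 − 1) − 0 = 0, and there is no ∂_4, so H_3 = 0.

As a check, the Euler characteristic is 7 − 12 + 6 − 1 = 0, which agrees with 1 − 1 + 0 − 0 = 0.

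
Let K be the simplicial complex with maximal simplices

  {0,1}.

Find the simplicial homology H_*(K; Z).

H_0 = Z,  H_1 = 0.

Order the vertices as 0 < 1. Listing each simplex with vertices in this order, K has dimension 1 with simplices:

  0-simplices (2): [0], [1]
  1-simplices (1): [0,1]

giving chain groups C_0 ≅ Z^2, C_1 ≅ Z^1.

The boundary map ∂_1: C_1 → C_0 sends each edge [p,q] (with p < q) to q − p.
The resulting 2×1 matrix has rank 1, and its Smith normal form has invariant factors (1).

From H_k ≅ ker(∂_k) / im(∂_{k+1}) we obtain:

  H_0: rank C_0 − rank ∂_1 = 2 − 1 = 1, and the invariant factors of ∂_1 are all 1, so H_0 = Z.
  H_1: rank ker ∂_1 − rank ∂_2 = (1 − 1) − 0 = 0, and there is no ∂_2, so H_1 = 0.

As a check, the Euler characteristic is 2 − 1 = 1, which agrees with 1 − 0 = 1.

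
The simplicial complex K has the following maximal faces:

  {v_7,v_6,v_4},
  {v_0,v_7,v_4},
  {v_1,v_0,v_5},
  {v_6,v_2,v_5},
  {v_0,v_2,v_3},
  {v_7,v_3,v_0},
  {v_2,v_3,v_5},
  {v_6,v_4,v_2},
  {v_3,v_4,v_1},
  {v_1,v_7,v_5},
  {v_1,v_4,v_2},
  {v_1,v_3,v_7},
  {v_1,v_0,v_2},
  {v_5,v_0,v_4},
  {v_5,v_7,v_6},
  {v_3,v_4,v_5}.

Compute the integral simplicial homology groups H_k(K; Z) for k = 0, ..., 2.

Fix the vertex order v_0 < v_1 < v_2 < v_3 < v_4 < v_5 < v_6 < v_7 and write every simplex with vertices in increasing order. Then dim K = 2 and the simplices of K are:

  0-simplices (8): [v_0], [v_1], [v_2], [v_3], [v_4], [v_5], [v_6], [v_7]
  1-simplices (24): (24 of them)
  2-simplices (16): (16 of them)

giving chain groups C_0 ≅ Z^8, C_1 ≅ Z^24, C_2 ≅ Z^16.

The boundary map ∂_1: C_1 → C_0 is given by ∂[p,q] = [q] − [p].
The 8×24 boundary matrix has rank 7 and Smith normal form diag(1,1,1,1,1,1,1).

∂_2: C_2 → C_1 acts by ∂[p,q,r] = [q,r] − [p,r] + [p,q]. For instance
  ∂[v_2,v_4,v_6] = [v_4,v_6] − [v_2,v_6] + [v_2,v_4],
  ∂[v_1,v_3,v_7] = [v_3,v_7] − [v_1,v_7] + [v_1,v_3].
This gives a 24×16 integer matrix of rank 15; reducing to Smith normal form yields diagonal entries (1,1,1,1,1,1,1,1,1,1,1,1,1,1,1).

Computing H_k = (kernel of ∂_k) / (image of ∂_{k+1}):

  H_0: rank C_0 − rank ∂_1 = 8 − 7 = 1, and the invariant factors of ∂_1 are all 1, so H_0 = Z.
  H_1: rank ker ∂_1 − rank ∂_2 = (24 − 7) − 15 = 2, and the invariant factors of ∂_2 are all 1, so H_1 = Z^2.
  H_2: rank ker ∂_2 − rank ∂_3 = (16 − 15) − 0 = 1, and there is no ∂_3, so H_2 = Z.

H_0 = Z,  H_1 = Z^2,  H_2 = Z.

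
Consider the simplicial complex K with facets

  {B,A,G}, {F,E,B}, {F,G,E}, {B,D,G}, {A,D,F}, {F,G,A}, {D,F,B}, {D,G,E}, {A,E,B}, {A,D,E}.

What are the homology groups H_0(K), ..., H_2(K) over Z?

Take the total order A < B < D < E < F < G on the vertex set. Then K (dimension 2) consists of the simplices:

  0-simplices (6): A, B, D, E, F, G
  1-simplices (15): AB, AD, AE, AF, AG, BD, BE, BF, BG, DE, DF, DG, EF, EG, FG
  2-simplices (10): ABE, ABG, ADE, ADF, AFG, BDF, BDG, BEF, DEG, EFG

so the chain groups are C_0 ≅ Z^6, C_1 ≅ Z^15, C_2 ≅ Z^10.

Boundary ∂_1: C_1 → C_0 sends each edge [p,q] (with p < q) to q − p. For instance
  ∂EF = F − E.
The resulting 6×15 matrix has rank 5, and its Smith normal form has invariant factors (1,1,1,1,1).

Boundary ∂_2: C_2 → C_1 acts by ∂[p,q,r] = [q,r] − [p,r] + [p,q]. For instance
  ∂AFG = FG − AG + AF,
  ∂EFG = FG − EG + EF.
As a 15×10 matrix over Z this has rank 10, with invariant factors (1,1,1,1,1,1,1,1,1,2).

From H_k ≅ ker(∂_k) / im(∂_{k+1}) we obtain:

  H_0: rank C_0 − rank ∂_1 = 6 − 5 = 1, and the invariant factors of ∂_1 are all 1, so H_0 ≅ Z.
  H_1: rank ker ∂_1 − rank ∂_2 = (15 − 5) − 10 = 0, and ∂_2 has invariant factor 2 > 1, so H_1 ≅ Z/2.
  H_2: rank ker ∂_2 − rank ∂_3 = (10 − 10) − 0 = 0, and there is no ∂_3, so H_2 ≅ 0.

H_0 ≅ Z,  H_1 ≅ Z/2,  H_2 = 0.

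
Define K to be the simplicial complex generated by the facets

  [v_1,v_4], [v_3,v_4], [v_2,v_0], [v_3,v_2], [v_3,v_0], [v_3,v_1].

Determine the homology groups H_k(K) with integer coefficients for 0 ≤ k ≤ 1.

H_0 ≅ Z,  H_1 ≅ Z^2.

K has 5 vertices, 6 edges.
rank ∂_0 = 0, rank ∂_1 = 4 ⇒ b_0 = 5 − 0 − 4 = 1; all invariant factors of ∂_1 are 1 so no torsion. So H_0 = Z.
rank ∂_1 = 4, rank ∂_2 = 0 ⇒ b_1 = 6 − 4 − 0 = 2. So H_1 = Z^2.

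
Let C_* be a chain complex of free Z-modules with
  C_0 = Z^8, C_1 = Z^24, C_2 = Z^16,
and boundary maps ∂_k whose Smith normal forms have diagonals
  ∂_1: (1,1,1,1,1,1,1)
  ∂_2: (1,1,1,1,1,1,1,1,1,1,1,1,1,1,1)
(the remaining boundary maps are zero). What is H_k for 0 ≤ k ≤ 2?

H_0 ≅ Z,  H_1 ≅ Z^2,  H_2 ≅ Z.

H_0: b_0 = 8 − 0 − 7 = 1; torsion from ∂_1 factors > 1: none. So H_0 ≅ Z.
H_1: b_1 = 24 − 7 − 15 = 2; torsion from ∂_2 factors > 1: none. So H_1 ≅ Z^2.
H_2: b_2 = 16 − 15 − 0 = 1; torsion from ∂_3 factors > 1: none. So H_2 ≅ Z.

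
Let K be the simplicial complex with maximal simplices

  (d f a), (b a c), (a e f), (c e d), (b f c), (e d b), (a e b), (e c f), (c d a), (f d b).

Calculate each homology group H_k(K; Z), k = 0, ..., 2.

H_0 = Z,  H_1 = Z/2,  H_2 = 0.

K has 6 vertices, 15 edges, 10 triangles.
rank ∂_0 = 0, rank ∂_1 = 5 ⇒ b_0 = 6 − 0 − 5 = 1; all invariant factors of ∂_1 are 1 so no torsion. So H_0 ≅ Z.
rank ∂_1 = 5, rank ∂_2 = 10 ⇒ b_1 = 15 − 5 − 10 = 0; ∂_2 has invariant factor(s) [2] giving torsion. So H_1 ≅ Z/2.
rank ∂_2 = 10, rank ∂_3 = 0 ⇒ b_2 = 10 − 10 − 0 = 0. So H_2 ≅ 0.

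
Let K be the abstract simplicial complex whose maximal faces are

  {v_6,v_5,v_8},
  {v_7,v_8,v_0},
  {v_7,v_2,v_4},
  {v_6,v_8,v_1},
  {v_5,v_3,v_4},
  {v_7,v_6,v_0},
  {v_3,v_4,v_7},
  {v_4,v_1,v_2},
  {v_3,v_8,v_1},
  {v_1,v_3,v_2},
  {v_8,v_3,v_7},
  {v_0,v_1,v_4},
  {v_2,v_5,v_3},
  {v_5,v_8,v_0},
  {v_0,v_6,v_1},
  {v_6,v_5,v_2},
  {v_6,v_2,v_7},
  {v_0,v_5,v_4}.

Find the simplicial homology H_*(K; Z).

Fix the vertex order v_0 < v_1 < v_2 < v_3 < v_4 < v_5 < v_6 < v_7 < v_8 and write every simplex with vertices in increasing order. Then dim K = 2 and the simplices of K are:

  0-simplices (9): [v_0], [v_1], [v_2], [v_3], [v_4], [v_5], [v_6], [v_7], [v_8]
  1-simplices (27): (27 of them)
  2-simplices (18): (18 of them)

giving chain groups C_0 ≅ Z^9, C_1 ≅ Z^27, C_2 ≅ Z^18.

Boundary ∂_1: C_1 → C_0 is given by ∂[p,q] = [q] − [p]. For instance
  ∂[v_1,v_2] = [v_2] − [v_1].
The resulting 9×27 matrix has rank 8, and its Smith normal form has invariant factors (1,1,1,1,1,1,1,1).

The boundary map ∂_2: C_2 → C_1 acts by ∂[p,q,r] = [q,r] − [p,r] + [p,q]. For instance
  ∂[v_0,v_1,v_4] = [v_1,v_4] − [v_0,v_4] + [v_0,v_1],
  ∂[v_1,v_2,v_3] = [v_2,v_3] − [v_1,v_3] + [v_1,v_2].
As a 27×18 matrix over Z this has rank 18, with invariant factors (1,1,1,1,1,1,1,1,1,1,1,1,1,1,1,1,1,2).

From H_k ≅ ker(∂_k) / im(∂_{k+1}) we obtain:

  H_0: rank C_0 − rank ∂_1 = 9 − 8 = 1, and the invariant factors of ∂_1 are all 1, so H_0 = Z.
  H_1: rank ker ∂_1 − rank ∂_2 = (27 − 8) − 18 = 1, and ∂_2 has invariant factor 2 > 1, so H_1 = Z ⊕ Z/2.
  H_2: rank ker ∂_2 − rank ∂_3 = (18 − 18) − 0 = 0, and there is no ∂_3, so H_2 = 0.

As a check, the Euler characteristic is 9 − 27 + 18 = 0, which agrees with 1 − 1 + 0 = 0.

H_0 ≅ Z,  H_1 ≅ Z ⊕ Z/2,  H_2 = 0.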